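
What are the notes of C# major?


Solution.
Major scale pattern: W-W-H-W-W-W-H (2-2-1-2-2-2-1 semitones)
Starting from C#:
  C# + 2 semitones → D#
  D# + 2 semitones → E#
  E# + 1 semitone → F#
  F# + 2 semitones → G#
  G# + 2 semitones → A#
  A# + 2 semitones → B#
  B# + 1 semitone → C#
Scale = C# D# E# F# G# A# B#


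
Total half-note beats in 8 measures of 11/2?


Solution.
Time signature 11/2: the bottom number 2 means the half note gets one count
The top number 11 means 11 half-note beats per measure
Total = 11 × 8 measures
= 88 half-note beats


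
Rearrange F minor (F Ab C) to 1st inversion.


Root position: F Ab C
1st inversion: move root up an octave
Bass note: Ab
Notes (bottom to top) = Ab C F


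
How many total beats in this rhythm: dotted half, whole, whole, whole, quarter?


Beat values:
  dotted half = 3 beats
  whole = 4 beats
  whole = 4 beats
  whole = 4 beats
  quarter = 1 beat
Sum = 3 + 4 + 4 + 4 + 1
= 16 beats


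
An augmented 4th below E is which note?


Working:
A 4th spans 4 letter names, so from E we land on B
An augmented 4th = 6 semitones below E
Spell B at that pitch: Bb
= Bb


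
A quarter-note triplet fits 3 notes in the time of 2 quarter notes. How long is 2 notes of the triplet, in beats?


Step by step:
Triplet: 3 notes occupy the space of 2 quarter notes
Space = 2 × 1 = 2 beats
Each triplet note = 2 / 3 = 2/3 beats
2 notes = 2 × 2/3 = 4/3
= 4/3 beats


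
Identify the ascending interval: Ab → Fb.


Letter names: A → F spans 6 letter names → a 6th
Semitones: Ab → Fb = 8 half-steps
A 6th of 8 semitones is a minor 6th
= minor 6th


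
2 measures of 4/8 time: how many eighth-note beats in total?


Let's work it out.
Time signature 4/8: the bottom number 8 means the eighth note gets one count
The top number 4 means 4 eighth-note beats per measure
Total = 4 × 2 measures
= 8 eighth-note beats


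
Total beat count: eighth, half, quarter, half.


Step by step:
Beat values:
  eighth = 0.5 beats
  half = 2 beats
  quarter = 1 beat
  half = 2 beats
Sum = 0.5 + 2 + 1 + 2
= 5.5 beats


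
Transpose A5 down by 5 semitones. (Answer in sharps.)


Working:
A5: chromatic position 9 in octave 5 → absolute = 5×12 + 9 = 69
Transpose down 5: 69 - 5 = 64
64 = 5×12 + 4 → E in octave 5
Result = E5


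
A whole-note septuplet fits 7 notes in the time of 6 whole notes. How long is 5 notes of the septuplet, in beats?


Reasoning:
Septuplet: 7 notes occupy the space of 6 whole notes
Space = 6 × 4 = 24 beats
Each septuplet note = 24 / 7 = 24/7 beats
5 notes = 5 × 24/7 = 120/7
= 120/7 beats


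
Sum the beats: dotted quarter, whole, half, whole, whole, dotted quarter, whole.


Beat values:
  dotted quarter = 1.5 beats
  whole = 4 beats
  half = 2 beats
  whole = 4 beats
  whole = 4 beats
  dotted quarter = 1.5 beats
  whole = 4 beats
Sum = 1.5 + 4 + 2 + 4 + 4 + 1.5 + 4
= 21 beats


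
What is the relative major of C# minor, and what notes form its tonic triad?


Reasoning:
The relative major shares the key signature and is a minor 3rd above the minor tonic
A minor 3rd above C# is E
→ relative major of C# minor is E major
Tonic triad of E major = root + major 3rd + perfect 5th = E G# B
= E major; triad = E G# B


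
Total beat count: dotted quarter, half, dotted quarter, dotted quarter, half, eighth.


Reasoning:
Beat values:
  dotted quarter = 1.5 beats
  half = 2 beats
  dotted quarter = 1.5 beats
  dotted quarter = 1.5 beats
  half = 2 beats
  eighth = 0.5 beats
Sum = 1.5 + 2 + 1.5 + 1.5 + 2 + 0.5
= 9 beats


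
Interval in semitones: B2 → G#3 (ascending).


Reasoning:
Absolute semitone position = octave×12 + chromatic position
B2: 2×12 + 11 = 35
G#3: 3×12 + 8 = 44
Difference = 44 - 35 = 9
= 9 semitones


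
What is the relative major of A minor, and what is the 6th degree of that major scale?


Solution.
The relative major shares the key signature and is a minor 3rd above the minor tonic
A minor 3rd above A is C
→ relative major of A minor is C major
C major scale: C D E F G A B
= C major; 6th degree = A


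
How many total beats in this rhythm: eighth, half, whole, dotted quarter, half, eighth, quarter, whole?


Step by step:
Beat values:
  eighth = 0.5 beats
  half = 2 beats
  whole = 4 beats
  dotted quarter = 1.5 beats
  half = 2 beats
  eighth = 0.5 beats
  quarter = 1 beat
  whole = 4 beats
Sum = 0.5 + 2 + 4 + 1.5 + 2 + 0.5 + 1 + 4
= 15.5 beats


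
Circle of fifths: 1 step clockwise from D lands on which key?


Reasoning:
Each clockwise step on the circle of fifths moves up a perfect 5th
From D: D → A
= A


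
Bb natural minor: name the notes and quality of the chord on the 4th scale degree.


Step by step:
Bb natural minor scale: Bb C Db Eb F Gb Ab
Diatonic triad on degree 4 stacks scale notes 4, 6, 1: Eb Gb Bb
Eb→Gb = 3 semitones; Eb→Bb = 7 semitones → minor triad
= Eb Gb Bb (minor)


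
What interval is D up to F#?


Step by step:
Letter names: D → F spans 3 letter names → a 3rd
Semitones: D → F# = 4 half-steps
A 3rd of 4 semitones is a major 3rd
= major 3rd


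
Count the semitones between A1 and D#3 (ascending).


Working:
Absolute semitone position = octave×12 + chromatic position
A1: 1×12 + 9 = 21
D#3: 3×12 + 3 = 39
Difference = 39 - 21 = 18
= 18 semitones


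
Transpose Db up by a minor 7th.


Solution.
minor 7th: 7 letter names, 10 semitones
Letter: D + 6 → C
Pitch: Db + 10 semitones, spelled as a C → Cb
= Cb


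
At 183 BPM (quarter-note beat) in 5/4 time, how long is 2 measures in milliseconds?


Solution.
Quarter-note beat duration = 60000 / 183 ms
Beats per measure (5/4) = 5
One measure = 5 × 60000 / 183 = 300000 / 183 ms
2 measures = 2 × 300000 / 183 = 600000 / 183
= 3278.7 ms


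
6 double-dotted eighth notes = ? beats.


Base eighth note = 1/2 beats
Dot 1 adds half the previous value: +1/4
Dot 2 adds half the previous value: +1/8
One double-dotted eighth = 1/2 + 1/4 + 1/8 = 7/8
6 of them = 6 × 7/8 = 21/4
= 21/4 beats


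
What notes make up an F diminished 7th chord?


Solution.
Diminished 7th chord = root + minor 3rd + diminished 5th + diminished 7th
Seventh chords stack in thirds, so the letter names are F-A-C-E
Root: F
Minor 3rd above F: Ab
Diminished 5th above F: Cb
Diminished 7th above F: Ebb
Chord = F Ab Cb Ebb


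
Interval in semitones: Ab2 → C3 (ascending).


Absolute semitone position = octave×12 + chromatic position
Ab2: 2×12 + 8 = 32
C3: 3×12 + 0 = 36
Difference = 36 - 32 = 4
= 4 semitones


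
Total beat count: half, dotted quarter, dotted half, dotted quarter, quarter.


Let's work it out.
Beat values:
  half = 2 beats
  dotted quarter = 1.5 beats
  dotted half = 3 beats
  dotted quarter = 1.5 beats
  quarter = 1 beat
Sum = 2 + 1.5 + 3 + 1.5 + 1
= 9 beats


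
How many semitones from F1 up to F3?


Reasoning:
Absolute semitone position = octave×12 + chromatic position
F1: 1×12 + 5 = 17
F3: 3×12 + 5 = 41
Difference = 41 - 17 = 24
= 24 semitones


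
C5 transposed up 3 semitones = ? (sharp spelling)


Solution.
C5: chromatic position 0 in octave 5 → absolute = 5×12 + 0 = 60
Transpose up 3: 60 + 3 = 63
63 = 5×12 + 3 → D# in octave 5
Result = D#5


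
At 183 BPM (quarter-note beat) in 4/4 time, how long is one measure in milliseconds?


Step by step:
Quarter-note beat duration = 60000 / 183 ms
Beats per measure (4/4) = 4
One measure = 4 × 60000 / 183 = 240000 / 183 ms
= 1311.5 ms


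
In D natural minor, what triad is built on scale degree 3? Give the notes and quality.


Solution.
D natural minor scale: D E F G A Bb C
Diatonic triad on degree 3 stacks scale notes 3, 5, 7: F A C
F→A = 4 semitones; F→C = 7 semitones → major triad
= F A C (major)


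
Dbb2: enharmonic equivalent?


Enharmonic notes sound the same pitch but are spelled with different letter names
Dbb and C name the same pitch class
= C2


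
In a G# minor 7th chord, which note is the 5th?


Minor 7th chord = root + minor 3rd + perfect 5th + minor 7th
Seventh chords stack in thirds, so the letter names are G-B-D-F
Root: G#
Minor 3rd above G#: B
Perfect 5th above G#: D#
Minor 7th above G#: F#
The 5th = D#


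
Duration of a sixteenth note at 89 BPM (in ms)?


Step by step:
One quarter-note beat = 60000 / BPM = 60000 / 89 ms
Sixteenth note = 1/4 × quarter note
Duration = 1/4 × 60000 / 89 = 15000 / 89
= 168.5 ms


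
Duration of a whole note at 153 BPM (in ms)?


One quarter-note beat = 60000 / BPM = 60000 / 153 ms
Whole note = 4 × quarter note
Duration = 4 × 60000 / 153 = 240000 / 153
= 1568.6 ms


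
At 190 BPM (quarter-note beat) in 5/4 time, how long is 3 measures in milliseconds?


Solution.
Quarter-note beat duration = 60000 / 190 ms
Beats per measure (5/4) = 5
One measure = 5 × 60000 / 190 = 300000 / 190 ms
3 measures = 3 × 300000 / 190 = 900000 / 190
= 4736.8 ms


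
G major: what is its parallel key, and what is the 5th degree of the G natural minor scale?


Solution.
Parallel keys share the same tonic but differ in mode
G major → parallel is G minor
G natural minor scale: G A Bb C D Eb F
= G minor; 5th degree = D


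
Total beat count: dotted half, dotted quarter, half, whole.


Solution.
Beat values:
  dotted half = 3 beats
  dotted quarter = 1.5 beats
  half = 2 beats
  whole = 4 beats
Sum = 3 + 1.5 + 2 + 4
= 10.5 beats


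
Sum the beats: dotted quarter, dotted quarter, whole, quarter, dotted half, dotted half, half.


Solution.
Beat values:
  dotted quarter = 1.5 beats
  dotted quarter = 1.5 beats
  whole = 4 beats
  quarter = 1 beat
  dotted half = 3 beats
  dotted half = 3 beats
  half = 2 beats
Sum = 1.5 + 1.5 + 4 + 1 + 3 + 3 + 2
= 16 beats


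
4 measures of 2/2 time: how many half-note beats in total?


Solution.
Time signature 2/2: the bottom number 2 means the half note gets one count
The top number 2 means 2 half-note beats per measure
Total = 2 × 4 measures
= 8 half-note beats


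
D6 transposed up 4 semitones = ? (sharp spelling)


D6: chromatic position 2 in octave 6 → absolute = 6×12 + 2 = 74
Transpose up 4: 74 + 4 = 78
78 = 6×12 + 6 → F# in octave 6
Result = F#6


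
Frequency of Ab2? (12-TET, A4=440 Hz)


f = 440 × 2^(n/12) where n = semitones from A4
Ab2: -25 semitones from A4
f = 440 × 2^(-25/12)
f = 103.83 Hz


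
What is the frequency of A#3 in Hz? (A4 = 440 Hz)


Step by step:
f = 440 × 2^(n/12) where n = semitones from A4
A#3: -11 semitones from A4
f = 440 × 2^(-11/12)
f = 233.08 Hz


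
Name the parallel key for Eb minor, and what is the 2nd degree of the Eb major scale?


Let's work it out.
Parallel keys share the same tonic but differ in mode
Eb minor → parallel is Eb major
Eb major scale: Eb F G Ab Bb C D
= Eb major; 2nd degree = F


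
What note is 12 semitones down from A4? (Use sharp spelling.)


A4: chromatic position 9 in octave 4 → absolute = 4×12 + 9 = 57
Transpose down 12: 57 - 12 = 45
45 = 3×12 + 9 → A in octave 3
Result = A3


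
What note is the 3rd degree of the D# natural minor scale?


Natural minor scale pattern: W-H-W-W-H-W-W (2-1-2-2-1-2-2 semitones)
Starting from D#:
  D# + 2 semitones → E#
  E# + 1 semitone → F#
  F# + 2 semitones → G#
  G# + 2 semitones → A#
  A# + 1 semitone → B
  B + 2 semitones → C#
  C# + 2 semitones → D#
Scale: D# E# F# G# A# B C#
Degree 3 = F#


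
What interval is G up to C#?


Step by step:
Letter names: G → C spans 4 letter names → a 4th
Semitones: G → C# = 6 half-steps
A 4th of 6 semitones is an augmented 4th
= augmented 4th


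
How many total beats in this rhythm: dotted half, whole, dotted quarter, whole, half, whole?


Beat values:
  dotted half = 3 beats
  whole = 4 beats
  dotted quarter = 1.5 beats
  whole = 4 beats
  half = 2 beats
  whole = 4 beats
Sum = 3 + 4 + 1.5 + 4 + 2 + 4
= 18.5 beats


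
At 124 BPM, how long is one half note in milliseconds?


Reasoning:
One quarter-note beat = 60000 / BPM = 60000 / 124 ms
Half note = 2 × quarter note
Duration = 2 × 60000 / 124 = 120000 / 124
= 967.7 ms


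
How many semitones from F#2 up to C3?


Step by step:
Absolute semitone position = octave×12 + chromatic position
F#2: 2×12 + 6 = 30
C3: 3×12 + 0 = 36
Difference = 36 - 30 = 6
= 6 semitones


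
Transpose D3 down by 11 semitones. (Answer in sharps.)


Solution.
D3: chromatic position 2 in octave 3 → absolute = 3×12 + 2 = 38
Transpose down 11: 38 - 11 = 27
27 = 2×12 + 3 → D# in octave 2
Result = D#2


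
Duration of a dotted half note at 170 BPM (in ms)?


Solution.
One quarter-note beat = 60000 / BPM = 60000 / 170 ms
Dotted half note = 3 × quarter note
Duration = 3 × 60000 / 170 = 180000 / 170
= 1058.8 ms


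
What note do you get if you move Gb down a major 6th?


major 6th: 6 letter names, 9 semitones
Letter: G - 5 → B
Pitch: Gb - 9 semitones, spelled as a B → Bbb
= Bbb


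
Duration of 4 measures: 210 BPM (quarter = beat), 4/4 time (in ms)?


Reasoning:
Quarter-note beat duration = 60000 / 210 ms
Beats per measure (4/4) = 4
One measure = 4 × 60000 / 210 = 240000 / 210 ms
4 measures = 4 × 240000 / 210 = 960000 / 210
= 4571.4 ms


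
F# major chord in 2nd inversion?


Working:
Root position: F# A# C#
2nd inversion: move root and 3rd up an octave
Bass note: C#
Notes (bottom to top) = C# F# A#


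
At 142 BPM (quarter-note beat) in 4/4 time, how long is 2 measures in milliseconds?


Let's work it out.
Quarter-note beat duration = 60000 / 142 ms
Beats per measure (4/4) = 4
One measure = 4 × 60000 / 142 = 240000 / 142 ms
2 measures = 2 × 240000 / 142 = 480000 / 142
= 3380.3 ms


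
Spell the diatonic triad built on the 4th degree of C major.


Reasoning:
C major scale: C D E F G A B
Diatonic triad on degree 4 stacks scale notes 4, 6, 1: F A C
F→A = 4 semitones; F→C = 7 semitones → major triad
= F A C (major)


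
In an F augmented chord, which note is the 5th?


Augmented triad = root + major 3rd (4 semitones) + augmented 5th (8 semitones)
A triad on F stacks thirds, so the chord tones use letter names F-A-C
Root: F
Major 3rd above F: A
Augmented 5th above F: C#
The 5th = C#


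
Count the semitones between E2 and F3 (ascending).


Reasoning:
Absolute semitone position = octave×12 + chromatic position
E2: 2×12 + 4 = 28
F3: 3×12 + 5 = 41
Difference = 41 - 28 = 13
= 13 semitones


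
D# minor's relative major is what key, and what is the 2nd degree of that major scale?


Reasoning:
The relative major shares the key signature and is a minor 3rd above the minor tonic
A minor 3rd above D# is F#
→ relative major of D# minor is F# major
F# major scale: F# G# A# B C# D# E#
= F# major; 2nd degree = G#


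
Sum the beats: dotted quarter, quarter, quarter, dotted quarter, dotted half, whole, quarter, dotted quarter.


Beat values:
  dotted quarter = 1.5 beats
  quarter = 1 beat
  quarter = 1 beat
  dotted quarter = 1.5 beats
  dotted half = 3 beats
  whole = 4 beats
  quarter = 1 beat
  dotted quarter = 1.5 beats
Sum = 1.5 + 1 + 1 + 1.5 + 3 + 4 + 1 + 1.5
= 14.5 beats


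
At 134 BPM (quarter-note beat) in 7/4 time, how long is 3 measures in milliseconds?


Quarter-note beat duration = 60000 / 134 ms
Beats per measure (7/4) = 7
One measure = 7 × 60000 / 134 = 420000 / 134 ms
3 measures = 3 × 420000 / 134 = 1260000 / 134
= 9403.0 ms


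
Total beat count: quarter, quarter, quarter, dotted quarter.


Let's work it out.
Beat values:
  quarter = 1 beat
  quarter = 1 beat
  quarter = 1 beat
  dotted quarter = 1.5 beats
Sum = 1 + 1 + 1 + 1.5
= 4.5 beats


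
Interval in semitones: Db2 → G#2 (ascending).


Step by step:
Absolute semitone position = octave×12 + chromatic position
Db2: 2×12 + 1 = 25
G#2: 2×12 + 8 = 32
Difference = 32 - 25 = 7
= 7 semitones


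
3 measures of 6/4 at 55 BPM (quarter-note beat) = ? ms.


Step by step:
Quarter-note beat duration = 60000 / 55 ms
Beats per measure (6/4) = 6
One measure = 6 × 60000 / 55 = 360000 / 55 ms
3 measures = 3 × 360000 / 55 = 1080000 / 55
= 19636.4 ms


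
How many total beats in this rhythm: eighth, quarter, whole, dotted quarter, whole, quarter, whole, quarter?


Let's work it out.
Beat values:
  eighth = 0.5 beats
  quarter = 1 beat
  whole = 4 beats
  dotted quarter = 1.5 beats
  whole = 4 beats
  quarter = 1 beat
  whole = 4 beats
  quarter = 1 beat
Sum = 0.5 + 1 + 4 + 1.5 + 4 + 1 + 4 + 1
= 17 beats


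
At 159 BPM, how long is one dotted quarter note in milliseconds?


Reasoning:
One quarter-note beat = 60000 / BPM = 60000 / 159 ms
Dotted quarter note = 3/2 × quarter note
Duration = 3/2 × 60000 / 159 = 90000 / 159
= 566.0 ms


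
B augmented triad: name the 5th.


Working:
Augmented triad = root + major 3rd (4 semitones) + augmented 5th (8 semitones)
A triad on B stacks thirds, so the chord tones use letter names B-D-F
Root: B
Major 3rd above B: D#
Augmented 5th above B: F##
The 5th = F##


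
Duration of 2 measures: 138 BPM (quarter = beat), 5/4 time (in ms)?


Step by step:
Quarter-note beat duration = 60000 / 138 ms
Beats per measure (5/4) = 5
One measure = 5 × 60000 / 138 = 300000 / 138 ms
2 measures = 2 × 300000 / 138 = 600000 / 138
= 4347.8 ms


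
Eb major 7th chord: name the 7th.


Solution.
Major 7th chord = root + major 3rd + perfect 5th + major 7th
Seventh chords stack in thirds, so the letter names are E-G-B-D
Root: Eb
Major 3rd above Eb: G
Perfect 5th above Eb: Bb
Major 7th above Eb: D
The 7th = D


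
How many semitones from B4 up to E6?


Step by step:
Absolute semitone position = octave×12 + chromatic position
B4: 4×12 + 11 = 59
E6: 6×12 + 4 = 76
Difference = 76 - 59 = 17
= 17 semitones


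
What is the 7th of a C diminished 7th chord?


Diminished 7th chord = root + minor 3rd + diminished 5th + diminished 7th
Seventh chords stack in thirds, so the letter names are C-E-G-B
Root: C
Minor 3rd above C: Eb
Diminished 5th above C: Gb
Diminished 7th above C: Bbb
The 7th = Bbb


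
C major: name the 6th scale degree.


Solution.
Major scale pattern: W-W-H-W-W-W-H (2-2-1-2-2-2-1 semitones)
Starting from C:
  C + 2 semitones → D
  D + 2 semitones → E
  E + 1 semitone → F
  F + 2 semitones → G
  G + 2 semitones → A
  A + 2 semitones → B
  B + 1 semitone → C
Scale: C D E F G A B
Degree 6 = A


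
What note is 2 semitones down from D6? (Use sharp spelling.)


D6: chromatic position 2 in octave 6 → absolute = 6×12 + 2 = 74
Transpose down 2: 74 - 2 = 72
72 = 6×12 + 0 → C in octave 6
Result = C6


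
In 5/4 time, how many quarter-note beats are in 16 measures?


Solution.
Time signature 5/4: the bottom number 4 means the quarter note gets one count
The top number 5 means 5 quarter-note beats per measure
Total = 5 × 16 measures
= 80 quarter-note beats


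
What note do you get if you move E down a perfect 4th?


Solution.
perfect 4th: 4 letter names, 5 semitones
Letter: E - 3 → B
Pitch: E - 5 semitones, spelled as a B → B
= B


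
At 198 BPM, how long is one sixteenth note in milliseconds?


Reasoning:
One quarter-note beat = 60000 / BPM = 60000 / 198 ms
Sixteenth note = 1/4 × quarter note
Duration = 1/4 × 60000 / 198 = 15000 / 198
= 75.8 ms


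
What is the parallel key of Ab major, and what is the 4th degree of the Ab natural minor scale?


Step by step:
Parallel keys share the same tonic but differ in mode
Ab major → parallel is Ab minor
Ab natural minor scale: Ab Bb Cb Db Eb Fb Gb
= Ab minor; 4th degree = Db


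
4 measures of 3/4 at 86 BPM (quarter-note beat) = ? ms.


Let's work it out.
Quarter-note beat duration = 60000 / 86 ms
Beats per measure (3/4) = 3
One measure = 3 × 60000 / 86 = 180000 / 86 ms
4 measures = 4 × 180000 / 86 = 720000 / 86
= 8372.1 ms


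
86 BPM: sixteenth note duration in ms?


Let's work it out.
One quarter-note beat = 60000 / BPM = 60000 / 86 ms
Sixteenth note = 1/4 × quarter note
Duration = 1/4 × 60000 / 86 = 15000 / 86
= 174.4 ms


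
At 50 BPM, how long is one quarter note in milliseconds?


Step by step:
One quarter-note beat = 60000 / BPM = 60000 / 50 ms
Duration = 60000 / 50
= 1200.0 ms


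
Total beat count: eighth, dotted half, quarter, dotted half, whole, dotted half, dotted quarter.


Step by step:
Beat values:
  eighth = 0.5 beats
  dotted half = 3 beats
  quarter = 1 beat
  dotted half = 3 beats
  whole = 4 beats
  dotted half = 3 beats
  dotted quarter = 1.5 beats
Sum = 0.5 + 3 + 1 + 3 + 4 + 3 + 1.5
= 16 beats


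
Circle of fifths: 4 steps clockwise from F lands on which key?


Reasoning:
Each clockwise step on the circle of fifths moves up a perfect 5th
From F: F → C → G → D → A
= A


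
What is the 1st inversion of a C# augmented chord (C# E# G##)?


Root position: C# E# G##
1st inversion: move root up an octave
Bass note: E#
Notes (bottom to top) = E# G## C#


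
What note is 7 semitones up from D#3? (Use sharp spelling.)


Step by step:
D#3: chromatic position 3 in octave 3 → absolute = 3×12 + 3 = 39
Transpose up 7: 39 + 7 = 46
46 = 3×12 + 10 → A# in octave 3
Result = A#3


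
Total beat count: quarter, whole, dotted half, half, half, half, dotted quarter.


Beat values:
  quarter = 1 beat
  whole = 4 beats
  dotted half = 3 beats
  half = 2 beats
  half = 2 beats
  half = 2 beats
  dotted quarter = 1.5 beats
Sum = 1 + 4 + 3 + 2 + 2 + 2 + 1.5
= 15.5 beats


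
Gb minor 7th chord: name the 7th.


Solution.
Minor 7th chord = root + minor 3rd + perfect 5th + minor 7th
Seventh chords stack in thirds, so the letter names are G-B-D-F
Root: Gb
Minor 3rd above Gb: Bbb
Perfect 5th above Gb: Db
Minor 7th above Gb: Fb
The 7th = Fb


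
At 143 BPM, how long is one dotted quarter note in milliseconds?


One quarter-note beat = 60000 / BPM = 60000 / 143 ms
Dotted quarter note = 3/2 × quarter note
Duration = 3/2 × 60000 / 143 = 90000 / 143
= 629.4 ms


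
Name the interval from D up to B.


Step by step:
Letter names: D → B spans 6 letter names → a 6th
Semitones: D → B = 9 half-steps
A 6th of 9 semitones is a major 6th
= major 6th


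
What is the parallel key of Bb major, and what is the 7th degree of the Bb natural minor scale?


Solution.
Parallel keys share the same tonic but differ in mode
Bb major → parallel is Bb minor
Bb natural minor scale: Bb C Db Eb F Gb Ab
= Bb minor; 7th degree = Ab


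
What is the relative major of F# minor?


Working:
The relative major shares the key signature and is a minor 3rd above the minor tonic
A minor 3rd above F# is A
→ relative major of F# minor is A major
= A major


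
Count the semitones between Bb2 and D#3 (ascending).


Let's work it out.
Absolute semitone position = octave×12 + chromatic position
Bb2: 2×12 + 10 = 34
D#3: 3×12 + 3 = 39
Difference = 39 - 34 = 5
= 5 semitones


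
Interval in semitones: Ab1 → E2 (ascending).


Step by step:
Absolute semitone position = octave×12 + chromatic position
Ab1: 1×12 + 8 = 20
E2: 2×12 + 4 = 28
Difference = 28 - 20 = 8
= 8 semitones


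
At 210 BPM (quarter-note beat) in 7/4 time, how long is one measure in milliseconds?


Step by step:
Quarter-note beat duration = 60000 / 210 ms
Beats per measure (7/4) = 7
One measure = 7 × 60000 / 210 = 420000 / 210 ms
= 2000.0 ms


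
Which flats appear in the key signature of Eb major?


Flat major keys: C(0), F(1), Bb(2), Eb(3), Ab(4), Db(5), Gb(6), Cb(7)
Eb major has 3 flats
Order of flats: Bb Eb Ab Db Gb Cb Fb → first 3: Bb, Eb, Ab
= Bb, Eb, Ab


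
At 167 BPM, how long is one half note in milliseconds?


One quarter-note beat = 60000 / BPM = 60000 / 167 ms
Half note = 2 × quarter note
Duration = 2 × 60000 / 167 = 120000 / 167
= 718.6 ms


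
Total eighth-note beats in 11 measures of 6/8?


Solution.
Time signature 6/8: the bottom number 8 means the eighth note gets one count
The top number 6 means 6 eighth-note beats per measure
Total = 6 × 11 measures
= 66 eighth-note beats


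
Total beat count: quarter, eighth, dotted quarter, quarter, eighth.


Working:
Beat values:
  quarter = 1 beat
  eighth = 0.5 beats
  dotted quarter = 1.5 beats
  quarter = 1 beat
  eighth = 0.5 beats
Sum = 1 + 0.5 + 1.5 + 1 + 0.5
= 4.5 beats


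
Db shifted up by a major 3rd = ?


Reasoning:
major 3rd: 3 letter names, 4 semitones
Letter: D + 2 → F
Pitch: Db + 4 semitones, spelled as an F → F
= F


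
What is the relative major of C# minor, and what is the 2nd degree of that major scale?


The relative major shares the key signature and is a minor 3rd above the minor tonic
A minor 3rd above C# is E
→ relative major of C# minor is E major
E major scale: E F# G# A B C# D#
= E major; 2nd degree = F#


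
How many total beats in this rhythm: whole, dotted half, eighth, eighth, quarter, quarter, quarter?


Let's work it out.
Beat values:
  whole = 4 beats
  dotted half = 3 beats
  eighth = 0.5 beats
  eighth = 0.5 beats
  quarter = 1 beat
  quarter = 1 beat
  quarter = 1 beat
Sum = 4 + 3 + 0.5 + 0.5 + 1 + 1 + 1
= 11 beats


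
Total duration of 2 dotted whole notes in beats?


Base whole note = 4 beats
Dot 1 adds half the previous value: +2
One dotted whole = 4 + 2 = 6
2 of them = 2 × 6 = 12
= 12 beats


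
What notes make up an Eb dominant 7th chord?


Solution.
Dominant 7th chord = root + major 3rd + perfect 5th + minor 7th
Seventh chords stack in thirds, so the letter names are E-G-B-D
Root: Eb
Major 3rd above Eb: G
Perfect 5th above Eb: Bb
Minor 7th above Eb: Db
Chord = Eb G Bb Db


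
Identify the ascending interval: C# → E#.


Reasoning:
Letter names: C → E spans 3 letter names → a 3rd
Semitones: C# → E# = 4 half-steps
A 3rd of 4 semitones is a major 3rd
= major 3rd


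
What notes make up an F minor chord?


Step by step:
Minor triad = root + minor 3rd (3 semitones) + perfect 5th (7 semitones)
A triad on F stacks thirds, so the chord tones use letter names F-A-C
Root: F
Minor 3rd above F: Ab
Perfect 5th above F: C
Chord = F Ab C


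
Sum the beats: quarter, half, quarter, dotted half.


Let's work it out.
Beat values:
  quarter = 1 beat
  half = 2 beats
  quarter = 1 beat
  dotted half = 3 beats
Sum = 1 + 2 + 1 + 3
= 7 beats


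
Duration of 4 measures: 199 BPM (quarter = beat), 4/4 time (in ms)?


Quarter-note beat duration = 60000 / 199 ms
Beats per measure (4/4) = 4
One measure = 4 × 60000 / 199 = 240000 / 199 ms
4 measures = 4 × 240000 / 199 = 960000 / 199
= 4824.1 ms


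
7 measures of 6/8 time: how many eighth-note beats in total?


Step by step:
Time signature 6/8: the bottom number 8 means the eighth note gets one count
The top number 6 means 6 eighth-note beats per measure
Total = 6 × 7 measures
= 42 eighth-note beats


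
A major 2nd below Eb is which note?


Solution.
A 2nd spans 2 letter names, so from E we land on D
A major 2nd = 2 semitones below Eb
Spell D at that pitch: Db
= Db


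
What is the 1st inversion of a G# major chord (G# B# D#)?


Let's work it out.
Root position: G# B# D#
1st inversion: move root up an octave
Bass note: B#
Notes (bottom to top) = B# D# G#


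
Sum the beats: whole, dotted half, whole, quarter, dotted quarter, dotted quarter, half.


Step by step:
Beat values:
  whole = 4 beats
  dotted half = 3 beats
  whole = 4 beats
  quarter = 1 beat
  dotted quarter = 1.5 beats
  dotted quarter = 1.5 beats
  half = 2 beats
Sum = 4 + 3 + 4 + 1 + 1.5 + 1.5 + 2
= 17 beats


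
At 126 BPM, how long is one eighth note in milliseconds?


Solution.
One quarter-note beat = 60000 / BPM = 60000 / 126 ms
Eighth note = 1/2 × quarter note
Duration = 1/2 × 60000 / 126 = 30000 / 126
= 238.1 ms


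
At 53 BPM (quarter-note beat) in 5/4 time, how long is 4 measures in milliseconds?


Quarter-note beat duration = 60000 / 53 ms
Beats per measure (5/4) = 5
One measure = 5 × 60000 / 53 = 300000 / 53 ms
4 measures = 4 × 300000 / 53 = 1200000 / 53
= 22641.5 ms


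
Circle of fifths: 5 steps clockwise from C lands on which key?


Let's work it out.
Each clockwise step on the circle of fifths moves up a perfect 5th
From C: C → G → D → A → E → B
= B


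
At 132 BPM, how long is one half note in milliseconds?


Step by step:
One quarter-note beat = 60000 / BPM = 60000 / 132 ms
Half note = 2 × quarter note
Duration = 2 × 60000 / 132 = 120000 / 132
= 909.1 ms


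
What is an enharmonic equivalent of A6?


Let's work it out.
Enharmonic notes sound the same pitch but are spelled with different letter names
A and G## name the same pitch class
= G##6


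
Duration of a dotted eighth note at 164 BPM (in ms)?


Let's work it out.
One quarter-note beat = 60000 / BPM = 60000 / 164 ms
Dotted eighth note = 3/4 × quarter note
Duration = 3/4 × 60000 / 164 = 45000 / 164
= 274.4 ms


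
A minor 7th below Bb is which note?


A 7th spans 7 letter names, so from B we land on C
A minor 7th = 10 semitones below Bb
Spell C at that pitch: C
= C


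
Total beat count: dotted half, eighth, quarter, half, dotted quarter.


Beat values:
  dotted half = 3 beats
  eighth = 0.5 beats
  quarter = 1 beat
  half = 2 beats
  dotted quarter = 1.5 beats
Sum = 3 + 0.5 + 1 + 2 + 1.5
= 8 beats


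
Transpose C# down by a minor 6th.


Working:
minor 6th: 6 letter names, 8 semitones
Letter: C - 5 → E
Pitch: C# - 8 semitones, spelled as an E → E#
= E#


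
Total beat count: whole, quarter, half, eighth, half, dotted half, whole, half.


Solution.
Beat values:
  whole = 4 beats
  quarter = 1 beat
  half = 2 beats
  eighth = 0.5 beats
  half = 2 beats
  dotted half = 3 beats
  whole = 4 beats
  half = 2 beats
Sum = 4 + 1 + 2 + 0.5 + 2 + 3 + 4 + 2
= 18.5 beats


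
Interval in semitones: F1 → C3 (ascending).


Absolute semitone position = octave×12 + chromatic position
F1: 1×12 + 5 = 17
C3: 3×12 + 0 = 36
Difference = 36 - 17 = 19
= 19 semitones


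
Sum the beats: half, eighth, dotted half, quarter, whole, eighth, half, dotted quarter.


Solution.
Beat values:
  half = 2 beats
  eighth = 0.5 beats
  dotted half = 3 beats
  quarter = 1 beat
  whole = 4 beats
  eighth = 0.5 beats
  half = 2 beats
  dotted quarter = 1.5 beats
Sum = 2 + 0.5 + 3 + 1 + 4 + 0.5 + 2 + 1.5
= 14.5 beats


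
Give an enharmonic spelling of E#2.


Let's work it out.
Enharmonic notes sound the same pitch but are spelled with different letter names
E# and F name the same pitch class
= F2


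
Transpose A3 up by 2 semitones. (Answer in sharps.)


Solution.
A3: chromatic position 9 in octave 3 → absolute = 3×12 + 9 = 45
Transpose up 2: 45 + 2 = 47
47 = 3×12 + 11 → B in octave 3
Result = B3


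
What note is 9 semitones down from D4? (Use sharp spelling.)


Solution.
D4: chromatic position 2 in octave 4 → absolute = 4×12 + 2 = 50
Transpose down 9: 50 - 9 = 41
41 = 3×12 + 5 → F in octave 3
Result = F3


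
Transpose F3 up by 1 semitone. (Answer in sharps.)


Step by step:
F3: chromatic position 5 in octave 3 → absolute = 3×12 + 5 = 41
Transpose up 1: 41 + 1 = 42
42 = 3×12 + 6 → F# in octave 3
Result = F#3


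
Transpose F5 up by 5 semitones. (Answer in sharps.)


Let's work it out.
F5: chromatic position 5 in octave 5 → absolute = 5×12 + 5 = 65
Transpose up 5: 65 + 5 = 70
70 = 5×12 + 10 → A# in octave 5
Result = A#5


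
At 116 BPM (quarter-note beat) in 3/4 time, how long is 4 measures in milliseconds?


Solution.
Quarter-note beat duration = 60000 / 116 ms
Beats per measure (3/4) = 3
One measure = 3 × 60000 / 116 = 180000 / 116 ms
4 measures = 4 × 180000 / 116 = 720000 / 116
= 6206.9 ms


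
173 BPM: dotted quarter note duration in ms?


One quarter-note beat = 60000 / BPM = 60000 / 173 ms
Dotted quarter note = 3/2 × quarter note
Duration = 3/2 × 60000 / 173 = 90000 / 173
= 520.2 ms


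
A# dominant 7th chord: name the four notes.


Let's work it out.
Dominant 7th chord = root + major 3rd + perfect 5th + minor 7th
Seventh chords stack in thirds, so the letter names are A-C-E-G
Root: A#
Major 3rd above A#: C##
Perfect 5th above A#: E#
Minor 7th above A#: G#
Chord = A# C## E# G#


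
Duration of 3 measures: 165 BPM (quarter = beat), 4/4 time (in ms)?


Let's work it out.
Quarter-note beat duration = 60000 / 165 ms
Beats per measure (4/4) = 4
One measure = 4 × 60000 / 165 = 240000 / 165 ms
3 measures = 3 × 240000 / 165 = 720000 / 165
= 4363.6 ms


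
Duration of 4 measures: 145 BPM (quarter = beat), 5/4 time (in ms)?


Step by step:
Quarter-note beat duration = 60000 / 145 ms
Beats per measure (5/4) = 5
One measure = 5 × 60000 / 145 = 300000 / 145 ms
4 measures = 4 × 300000 / 145 = 1200000 / 145
= 8275.9 ms


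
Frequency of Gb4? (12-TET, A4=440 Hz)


Reasoning:
f = 440 × 2^(n/12) where n = semitones from A4
Gb4: -3 semitones from A4
f = 440 × 2^(-3/12)
f = 369.99 Hz


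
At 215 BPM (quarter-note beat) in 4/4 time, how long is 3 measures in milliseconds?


Quarter-note beat duration = 60000 / 215 ms
Beats per measure (4/4) = 4
One measure = 4 × 60000 / 215 = 240000 / 215 ms
3 measures = 3 × 240000 / 215 = 720000 / 215
= 3348.8 ms


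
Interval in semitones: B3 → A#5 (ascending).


Let's work it out.
Absolute semitone position = octave×12 + chromatic position
B3: 3×12 + 11 = 47
A#5: 5×12 + 10 = 70
Difference = 70 - 47 = 23
= 23 semitones


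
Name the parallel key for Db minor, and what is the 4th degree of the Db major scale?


Reasoning:
Parallel keys share the same tonic but differ in mode
Db minor → parallel is Db major
Db major scale: Db Eb F Gb Ab Bb C
= Db major; 4th degree = Gb


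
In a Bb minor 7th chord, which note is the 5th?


Working:
Minor 7th chord = root + minor 3rd + perfect 5th + minor 7th
Seventh chords stack in thirds, so the letter names are B-D-F-A
Root: Bb
Minor 3rd above Bb: Db
Perfect 5th above Bb: F
Minor 7th above Bb: Ab
The 5th = F


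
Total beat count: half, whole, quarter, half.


Step by step:
Beat values:
  half = 2 beats
  whole = 4 beats
  quarter = 1 beat
  half = 2 beats
Sum = 2 + 4 + 1 + 2
= 9 beats


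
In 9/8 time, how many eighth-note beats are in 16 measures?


Solution.
Time signature 9/8: the bottom number 8 means the eighth note gets one count
The top number 9 means 9 eighth-note beats per measure
Total = 9 × 16 measures
= 144 eighth-note beats


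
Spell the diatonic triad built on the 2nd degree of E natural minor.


Step by step:
E natural minor scale: E F# G A B C D
Diatonic triad on degree 2 stacks scale notes 2, 4, 6: F# A C
F#→A = 3 semitones; F#→C = 6 semitones → diminished triad
= F# A C (diminished)


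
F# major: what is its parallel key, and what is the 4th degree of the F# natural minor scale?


Parallel keys share the same tonic but differ in mode
F# major → parallel is F# minor
F# natural minor scale: F# G# A B C# D E
= F# minor; 4th degree = B


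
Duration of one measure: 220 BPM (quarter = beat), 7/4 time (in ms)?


Quarter-note beat duration = 60000 / 220 ms
Beats per measure (7/4) = 7
One measure = 7 × 60000 / 220 = 420000 / 220 ms
= 1909.1 ms


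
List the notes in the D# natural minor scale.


Working:
Natural minor scale pattern: W-H-W-W-H-W-W (2-1-2-2-1-2-2 semitones)
Starting from D#:
  D# + 2 semitones → E#
  E# + 1 semitone → F#
  F# + 2 semitones → G#
  G# + 2 semitones → A#
  A# + 1 semitone → B
  B + 2 semitones → C#
  C# + 2 semitones → D#
Scale = D# E# F# G# A# B C#


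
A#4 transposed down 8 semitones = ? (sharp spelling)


A#4: chromatic position 10 in octave 4 → absolute = 4×12 + 10 = 58
Transpose down 8: 58 - 8 = 50
50 = 4×12 + 2 → D in octave 4
Result = D4


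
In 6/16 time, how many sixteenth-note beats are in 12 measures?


Reasoning:
Time signature 6/16: the bottom number 16 means the sixteenth note gets one count
The top number 6 means 6 sixteenth-note beats per measure
Total = 6 × 12 measures
= 72 sixteenth-note beats


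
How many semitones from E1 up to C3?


Absolute semitone position = octave×12 + chromatic position
E1: 1×12 + 4 = 16
C3: 3×12 + 0 = 36
Difference = 36 - 16 = 20
= 20 semitones


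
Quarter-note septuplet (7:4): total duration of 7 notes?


Step by step:
Septuplet: 7 notes occupy the space of 4 quarter notes
Space = 4 × 1 = 4 beats
Each septuplet note = 4 / 7 = 4/7 beats
7 notes = 7 × 4/7 = 4
= 4 beats


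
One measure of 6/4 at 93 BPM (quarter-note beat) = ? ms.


Let's work it out.
Quarter-note beat duration = 60000 / 93 ms
Beats per measure (6/4) = 6
One measure = 6 × 60000 / 93 = 360000 / 93 ms
= 3871.0 ms


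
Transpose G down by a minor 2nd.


Solution.
minor 2nd: 2 letter names, 1 semitones
Letter: G - 1 → F
Pitch: G - 1 semitones, spelled as an F → F#
= F#


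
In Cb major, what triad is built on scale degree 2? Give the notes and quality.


Solution.
Cb major scale: Cb Db Eb Fb Gb Ab Bb
Diatonic triad on degree 2 stacks scale notes 2, 4, 6: Db Fb Ab
Db→Fb = 3 semitones; Db→Ab = 7 semitones → minor triad
= Db Fb Ab (minor)


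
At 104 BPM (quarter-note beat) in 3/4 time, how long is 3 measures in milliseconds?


Quarter-note beat duration = 60000 / 104 ms
Beats per measure (3/4) = 3
One measure = 3 × 60000 / 104 = 180000 / 104 ms
3 measures = 3 × 180000 / 104 = 540000 / 104
= 5192.3 ms


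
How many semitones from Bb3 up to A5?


Reasoning:
Absolute semitone position = octave×12 + chromatic position
Bb3: 3×12 + 10 = 46
A5: 5×12 + 9 = 69
Difference = 69 - 46 = 23
= 23 semitones


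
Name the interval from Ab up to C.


Reasoning:
Letter names: A → C spans 3 letter names → a 3rd
Semitones: Ab → C = 4 half-steps
A 3rd of 4 semitones is a major 3rd
= major 3rd


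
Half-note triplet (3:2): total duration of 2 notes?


Working:
Triplet: 3 notes occupy the space of 2 half notes
Space = 2 × 2 = 4 beats
Each triplet note = 4 / 3 = 4/3 beats
2 notes = 2 × 4/3 = 8/3
= 8/3 beats


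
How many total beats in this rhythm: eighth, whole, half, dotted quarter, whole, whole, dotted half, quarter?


Beat values:
  eighth = 0.5 beats
  whole = 4 beats
  half = 2 beats
  dotted quarter = 1.5 beats
  whole = 4 beats
  whole = 4 beats
  dotted half = 3 beats
  quarter = 1 beat
Sum = 0.5 + 4 + 2 + 1.5 + 4 + 4 + 3 + 1
= 20 beats


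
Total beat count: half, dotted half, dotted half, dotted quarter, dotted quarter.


Reasoning:
Beat values:
  half = 2 beats
  dotted half = 3 beats
  dotted half = 3 beats
  dotted quarter = 1.5 beats
  dotted quarter = 1.5 beats
Sum = 2 + 3 + 3 + 1.5 + 1.5
= 11 beats


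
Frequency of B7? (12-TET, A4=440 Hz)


f = 440 × 2^(n/12) where n = semitones from A4
B7: 38 semitones from A4
f = 440 × 2^(38/12)
f = 3951.07 Hz


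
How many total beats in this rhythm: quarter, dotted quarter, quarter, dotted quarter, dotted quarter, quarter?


Solution.
Beat values:
  quarter = 1 beat
  dotted quarter = 1.5 beats
  quarter = 1 beat
  dotted quarter = 1.5 beats
  dotted quarter = 1.5 beats
  quarter = 1 beat
Sum = 1 + 1.5 + 1 + 1.5 + 1.5 + 1
= 7.5 beats


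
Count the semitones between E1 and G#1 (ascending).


Solution.
Absolute semitone position = octave×12 + chromatic position
E1: 1×12 + 4 = 16
G#1: 1×12 + 8 = 20
Difference = 20 - 16 = 4
= 4 semitones


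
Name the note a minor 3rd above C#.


A 3rd spans 3 letter names, so from C we land on E
A minor 3rd = 3 semitones above C#
Spell E at that pitch: E
= E


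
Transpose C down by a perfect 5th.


Solution.
perfect 5th: 5 letter names, 7 semitones
Letter: C - 4 → F
Pitch: C - 7 semitones, spelled as an F → F
= F


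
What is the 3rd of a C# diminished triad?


Diminished triad = root + minor 3rd (3 semitones) + diminished 5th (6 semitones)
A triad on C# stacks thirds, so the chord tones use letter names C-E-G
Root: C#
Minor 3rd above C#: E
Diminished 5th above C#: G
The 3rd = E
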